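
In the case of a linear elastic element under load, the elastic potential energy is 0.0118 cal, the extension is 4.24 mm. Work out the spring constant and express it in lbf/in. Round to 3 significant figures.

Rearranging U = ½k·x² for k: k = 2U/x².
U = 0.0118 cal = 0.04937 J; x = 4.24 mm = 0.004240 m.
k = 5493 N/m
5493 N/m × (1 lbf/in / 175.1 N/m) = 31.36 lbf/in

31.4 lbf/in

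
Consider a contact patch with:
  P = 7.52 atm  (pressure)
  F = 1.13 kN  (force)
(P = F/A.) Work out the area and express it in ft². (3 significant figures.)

0.0160 ft²

Rearranging: A = F/P.
P = 7.52 atm = 7.620×10^5 Pa; F = 1.13 kN = 1130 N.
A = 0.001483 m²
0.001483 m² × (1 ft² / 0.09290 m²) = 0.01596 ft²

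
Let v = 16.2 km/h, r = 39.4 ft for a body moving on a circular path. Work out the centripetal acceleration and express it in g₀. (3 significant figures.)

a is given directly by: a = v²/r.
v = 16.2 km/h = 4.500 m/s; r = 39.4 ft = 12.01 m.
a = 1.686 m/s²
1.686 m/s² × (1 g₀ / 9.807 m/s²) = 0.1719 g₀

0.172 g₀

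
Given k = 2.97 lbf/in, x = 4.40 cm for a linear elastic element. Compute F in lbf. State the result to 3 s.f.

From Hooke's law: F = kx.
k = 2.97 lbf/in = 520.1 N/m; x = 4.40 cm = 0.04400 m.
F = 22.89 N  (the unit combination reduces to kg·m/s² = N)
22.89 N × (1 lbf / 4.448 N) = 5.145 lbf

5.14 lbf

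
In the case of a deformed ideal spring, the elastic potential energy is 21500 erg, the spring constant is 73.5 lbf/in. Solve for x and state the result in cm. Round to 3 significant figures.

Rearranging: x = √(2U/k).
U = 21500 erg = 0.002150 J; k = 73.5 lbf/in = 12872 N/m.
x = 5.780×10^-4 m
5.780×10^-4 m × (1 cm / 0.01000 m) = 0.05780 cm

0.0578 cm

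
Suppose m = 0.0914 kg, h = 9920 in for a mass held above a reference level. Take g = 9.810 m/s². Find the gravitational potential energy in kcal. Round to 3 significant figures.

PE is given directly by: PE = mgh.
m = 0.0914 kg; h = 9920 in = 252.0 m; g = 9.810 m/s².
PE = 225.9 J
225.9 J × (1 kcal / 4184 J) = 0.05400 kcal

0.0540 kcal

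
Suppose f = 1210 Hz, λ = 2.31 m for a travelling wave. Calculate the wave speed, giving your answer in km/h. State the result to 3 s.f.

Directly: v = fλ.
f = 1210 Hz; λ = 2.31 m.
v = 2795 m/s
2795 m/s × (1 km/h / 0.2778 m/s) = 10062 km/h

10100 km/h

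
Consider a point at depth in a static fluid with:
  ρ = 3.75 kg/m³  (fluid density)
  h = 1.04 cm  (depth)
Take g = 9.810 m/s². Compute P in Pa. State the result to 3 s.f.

Directly: P = ρgh.
ρ = 3.75 kg/m³; h = 1.04 cm = 0.01040 m; g = 9.810 m/s².
P = 0.3826 Pa  (the unit combination reduces to kg/(m·s²) = Pa)

0.383 Pa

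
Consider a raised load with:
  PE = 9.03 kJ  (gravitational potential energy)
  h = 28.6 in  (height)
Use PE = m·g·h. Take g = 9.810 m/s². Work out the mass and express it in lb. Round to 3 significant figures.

2790 lb

Rearranging: m = PE/(g·h).
PE = 9.03 kJ = 9030 J; h = 28.6 in = 0.7264 m; g = 9.810 m/s².
m = 1267 kg
1267 kg × (1 lb / 0.4536 kg) = 2794 lb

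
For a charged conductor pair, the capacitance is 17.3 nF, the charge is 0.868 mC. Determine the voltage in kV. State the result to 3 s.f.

50.2 kV

Rearranging C = Q/V for V: V = Q/C.
C = 17.3 nF = 1.730×10^-8 F; Q = 0.868 mC = 8.680×10^-4 C.
V = 50173 V
50173 V × (1 kV / 1000 V) = 50.17 kV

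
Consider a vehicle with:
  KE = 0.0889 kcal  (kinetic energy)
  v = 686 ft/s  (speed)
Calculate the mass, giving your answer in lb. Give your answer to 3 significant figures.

Solving KE = ½mv² for m: m = 2·KE/v².
KE = 0.0889 kcal = 372.0 J; v = 686 ft/s = 209.1 m/s.
m = 0.01702 kg
0.01702 kg × (1 lb / 0.4536 kg) = 0.03751 lb

0.0375 lb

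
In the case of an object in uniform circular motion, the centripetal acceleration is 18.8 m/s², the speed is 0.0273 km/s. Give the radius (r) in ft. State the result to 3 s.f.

Rearranging a = v²/r for r: r = v²/a.
a = 18.8 m/s²; v = 0.0273 km/s = 27.30 m/s.
r = 39.64 m
39.64 m × (1 ft / 0.3048 m) = 130.1 ft

130 ft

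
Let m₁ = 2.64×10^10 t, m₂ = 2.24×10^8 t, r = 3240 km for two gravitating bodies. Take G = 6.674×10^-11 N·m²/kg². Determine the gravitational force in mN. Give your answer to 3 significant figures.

F is given directly by: F = Gm₁m₂/r².
m₁ = 2.64×10^10 t = 2.640×10^13 kg; m₂ = 2.24×10^8 t = 2.240×10^11 kg; r = 3240 km = 3.240×10^6 m; G = 6.674×10^-11 N·m²/kg².
F = 37.60 N
37.60 N × (1 mN / 0.001000 N) = 37597 mN

37600 mN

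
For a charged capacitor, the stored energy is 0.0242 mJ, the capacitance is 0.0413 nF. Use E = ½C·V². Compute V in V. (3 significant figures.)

Solving E = ½C·V² for V: V = √(2E/C).
E = 0.0242 mJ = 2.420×10^-5 J; C = 0.0413 nF = 4.130×10^-11 F.
V = 1083 V  (the unit combination reduces to kg·m²/(A·s³) = V)

1080 V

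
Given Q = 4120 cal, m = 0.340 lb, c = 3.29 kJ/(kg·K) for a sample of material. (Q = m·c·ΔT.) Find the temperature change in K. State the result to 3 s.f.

Rearranging: ΔT = Q/(m·c).
Q = 4120 cal = 17238 J; m = 0.340 lb = 0.1542 kg; c = 3.29 kJ/(kg·K) = 3290 J/(kg·K).
ΔT = 33.97 K

34.0 K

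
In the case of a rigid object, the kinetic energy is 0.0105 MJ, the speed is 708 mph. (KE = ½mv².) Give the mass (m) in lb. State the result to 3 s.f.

0.462 lb

Solving KE = ½mv² for m: m = 2·KE/v².
KE = 0.0105 MJ = 10500 J; v = 708 mph = 316.5 m/s.
m = 0.2096 kg
0.2096 kg × (1 lb / 0.4536 kg) = 0.4622 lb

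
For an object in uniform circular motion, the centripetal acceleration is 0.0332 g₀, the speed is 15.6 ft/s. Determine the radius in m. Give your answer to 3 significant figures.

Rearranging a = v²/r for r: r = v²/a.
a = 0.0332 g₀ = 0.3256 m/s²; v = 15.6 ft/s = 4.755 m/s.
r = 69.44 m

69.4 m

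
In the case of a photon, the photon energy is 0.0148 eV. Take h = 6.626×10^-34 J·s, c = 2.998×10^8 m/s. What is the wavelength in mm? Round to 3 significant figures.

Solving E = h·c/λ for λ: λ = hc/E.
E = 0.0148 eV = 2.371×10^-21 J; h = 6.626×10^-34 J·s; c = 2.998×10^8 m/s.
λ = 8.377×10^-5 m
8.377×10^-5 m × (1 mm / 0.001000 m) = 0.08377 mm

0.0838 mm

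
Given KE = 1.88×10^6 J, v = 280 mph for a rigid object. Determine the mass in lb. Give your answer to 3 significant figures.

529 lb

Rearranging: m = 2·KE/v².
KE = 1.88×10^6 J; v = 280 mph = 125.2 m/s.
m = 240.0 kg
240.0 kg × (1 lb / 0.4536 kg) = 529.1 lb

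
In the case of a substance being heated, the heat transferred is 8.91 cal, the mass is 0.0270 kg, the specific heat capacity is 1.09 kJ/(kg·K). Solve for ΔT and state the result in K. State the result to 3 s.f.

1.27 K

Rearranging: ΔT = Q/(m·c).
Q = 8.91 cal = 37.28 J; m = 0.0270 kg; c = 1.09 kJ/(kg·K) = 1090 J/(kg·K).
ΔT = 1.267 K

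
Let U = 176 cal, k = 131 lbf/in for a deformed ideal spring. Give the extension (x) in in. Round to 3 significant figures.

9.98 in

Rearranging: x = √(2U/k).
U = 176 cal = 736.4 J; k = 131 lbf/in = 22942 N/m.
x = 0.2534 m
0.2534 m × (1 in / 0.02540 m) = 9.975 in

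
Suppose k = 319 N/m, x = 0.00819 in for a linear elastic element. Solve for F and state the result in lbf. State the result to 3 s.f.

0.0149 lbf

From Hooke's law: F = kx.
k = 319 N/m; x = 0.00819 in = 2.080×10^-4 m.
F = 0.06636 N
0.06636 N × (1 lbf / 4.448 N) = 0.01492 lbf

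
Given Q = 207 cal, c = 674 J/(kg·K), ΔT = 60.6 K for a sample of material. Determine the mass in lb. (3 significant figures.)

Rearranging Q = m·c·ΔT for m: m = Q/(c·ΔT).
Q = 207 cal = 866.1 J; c = 674 J/(kg·K); ΔT = 60.6 K.
m = 0.02120 kg
0.02120 kg × (1 lb / 0.4536 kg) = 0.04675 lb

0.0467 lb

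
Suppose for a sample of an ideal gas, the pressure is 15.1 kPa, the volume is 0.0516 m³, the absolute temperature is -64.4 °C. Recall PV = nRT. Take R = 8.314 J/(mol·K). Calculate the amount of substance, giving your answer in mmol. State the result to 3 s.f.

449 mmol

Rearranging PV = nRT for n: n = PV/(RT).
P = 15.1 kPa = 15100 Pa; V = 0.0516 m³; T = -64.4 °C = 208.7 K; R = 8.314 J/(mol·K).
n = 0.4489 mol
0.4489 mol × (1 mmol / 0.001000 mol) = 448.9 mmol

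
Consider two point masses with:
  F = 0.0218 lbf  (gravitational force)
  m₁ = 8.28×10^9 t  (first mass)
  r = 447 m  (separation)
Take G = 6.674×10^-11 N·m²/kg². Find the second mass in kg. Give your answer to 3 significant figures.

35.1 kg

From Newton's law of gravitation: m₂ = F·r²/(G·m₁).
F = 0.0218 lbf = 0.09697 N; m₁ = 8.28×10^9 t = 8.280×10^12 kg; r = 447 m; G = 6.674×10^-11 N·m²/kg².
m₂ = 35.06 kg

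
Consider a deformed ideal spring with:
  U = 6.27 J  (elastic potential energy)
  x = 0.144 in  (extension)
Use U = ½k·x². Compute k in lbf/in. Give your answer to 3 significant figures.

5350 lbf/in

Rearranging: k = 2U/x².
U = 6.27 J; x = 0.144 in = 0.003658 m.
k = 9.374×10^5 N/m
9.374×10^5 N/m × (1 lbf/in / 175.1 N/m) = 5352 lbf/in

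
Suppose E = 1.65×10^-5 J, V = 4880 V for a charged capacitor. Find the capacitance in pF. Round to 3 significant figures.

1.39 pF

Solving E = ½C·V² for C: C = 2E/V².
E = 1.65×10^-5 J; V = 4880 V.
C = 1.386×10^-12 F
1.386×10^-12 F × (1 pF / 1.000×10^-12 F) = 1.386 pF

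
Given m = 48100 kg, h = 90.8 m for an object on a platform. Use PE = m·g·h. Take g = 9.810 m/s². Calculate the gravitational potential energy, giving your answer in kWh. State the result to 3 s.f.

PE is given directly by: PE = mgh.
m = 48100 kg; h = 90.8 m; g = 9.810 m/s².
PE = 4.284×10^7 J  (the unit combination reduces to kg·m²/s² = J)
4.284×10^7 J × (1 kWh / 3.600×10^6 J) = 11.90 kWh

11.9 kWh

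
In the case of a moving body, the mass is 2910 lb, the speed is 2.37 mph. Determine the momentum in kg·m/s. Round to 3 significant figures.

Directly: p = mv.
m = 2910 lb = 1320 kg; v = 2.37 mph = 1.059 m/s.
p = 1398 kg·m/s  (the unit combination reduces to kg·m/s = kg·m/s)

1400 kg·m/s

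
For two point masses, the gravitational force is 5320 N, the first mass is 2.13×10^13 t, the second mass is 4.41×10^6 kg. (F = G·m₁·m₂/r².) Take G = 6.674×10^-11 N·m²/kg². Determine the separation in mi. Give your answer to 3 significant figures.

21.3 mi

Rearranging F = G·m₁·m₂/r² for r: r = √(G·m₁m₂/F).
F = 5320 N; m₁ = 2.13×10^13 t = 2.130×10^16 kg; m₂ = 4.41×10^6 kg; G = 6.674×10^-11 N·m²/kg².
r = 34328 m
34328 m × (1 mi / 1609 m) = 21.33 mi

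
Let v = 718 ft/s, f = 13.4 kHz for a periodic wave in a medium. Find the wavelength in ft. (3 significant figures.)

Rearranging v = f·λ for λ: λ = v/f.
v = 718 ft/s = 218.8 m/s; f = 13.4 kHz = 13400 Hz.
λ = 0.01633 m
0.01633 m × (1 ft / 0.3048 m) = 0.05358 ft

0.0536 ft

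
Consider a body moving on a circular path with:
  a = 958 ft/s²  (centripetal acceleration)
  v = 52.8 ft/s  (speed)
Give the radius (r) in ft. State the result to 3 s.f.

2.91 ft

Rearranging a = v²/r for r: r = v²/a.
a = 958 ft/s² = 292.0 m/s²; v = 52.8 ft/s = 16.09 m/s.
r = 0.8870 m
0.8870 m × (1 ft / 0.3048 m) = 2.910 ft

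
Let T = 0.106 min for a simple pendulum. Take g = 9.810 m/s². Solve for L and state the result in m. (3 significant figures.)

Rearranging: L = g·(T/2π)².
T = 0.106 min = 6.360 s; g = 9.810 m/s².
L = 10.05 m

10.1 m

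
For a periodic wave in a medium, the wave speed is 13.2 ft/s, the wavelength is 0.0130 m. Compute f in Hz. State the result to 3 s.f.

Rearranging v = f·λ for f: f = v/λ.
v = 13.2 ft/s = 4.023 m/s; λ = 0.0130 m.
f = 309.5 Hz

309 Hz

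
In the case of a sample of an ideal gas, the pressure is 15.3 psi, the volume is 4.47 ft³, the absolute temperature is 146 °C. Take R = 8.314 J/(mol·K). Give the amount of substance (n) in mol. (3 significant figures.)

From the ideal-gas law: n = PV/(RT).
P = 15.3 psi = 1.055×10^5 Pa; V = 4.47 ft³ = 0.1266 m³; T = 146 °C = 419.1 K; R = 8.314 J/(mol·K).
n = 3.832 mol

3.83 mol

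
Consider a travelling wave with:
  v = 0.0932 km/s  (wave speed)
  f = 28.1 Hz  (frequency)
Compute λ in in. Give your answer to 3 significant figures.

Rearranging: λ = v/f.
v = 0.0932 km/s = 93.20 m/s; f = 28.1 Hz.
λ = 3.317 m
3.317 m × (1 in / 0.02540 m) = 130.6 in

131 in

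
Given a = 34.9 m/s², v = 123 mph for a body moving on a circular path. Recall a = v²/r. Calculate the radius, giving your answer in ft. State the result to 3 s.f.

Rearranging a = v²/r for r: r = v²/a.
a = 34.9 m/s²; v = 123 mph = 54.99 m/s.
r = 86.63 m
86.63 m × (1 ft / 0.3048 m) = 284.2 ft

284 ft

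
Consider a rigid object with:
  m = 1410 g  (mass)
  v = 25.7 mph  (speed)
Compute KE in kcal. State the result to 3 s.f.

0.0222 kcal

Directly: KE = ½mv².
m = 1410 g = 1.410 kg; v = 25.7 mph = 11.49 m/s.
KE = 93.06 J
93.06 J × (1 kcal / 4184 J) = 0.02224 kcal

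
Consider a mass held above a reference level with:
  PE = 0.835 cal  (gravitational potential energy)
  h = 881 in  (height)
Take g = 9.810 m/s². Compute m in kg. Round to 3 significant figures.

Rearranging: m = PE/(g·h).
PE = 0.835 cal = 3.494 J; h = 881 in = 22.38 m; g = 9.810 m/s².
m = 0.01591 kg

0.0159 kg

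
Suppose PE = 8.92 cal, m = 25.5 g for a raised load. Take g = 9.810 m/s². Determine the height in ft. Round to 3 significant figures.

489 ft

Rearranging: h = PE/(m·g).
PE = 8.92 cal = 37.32 J; m = 25.5 g = 0.02550 kg; g = 9.810 m/s².
h = 149.2 m
149.2 m × (1 ft / 0.3048 m) = 489.5 ft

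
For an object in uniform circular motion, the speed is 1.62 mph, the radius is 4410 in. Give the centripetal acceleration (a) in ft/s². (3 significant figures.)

0.0154 ft/s²

Directly: a = v²/r.
v = 1.62 mph = 0.7242 m/s; r = 4410 in = 112.0 m.
a = 0.004682 m/s²
0.004682 m/s² × (1 ft/s² / 0.3048 m/s²) = 0.01536 ft/s²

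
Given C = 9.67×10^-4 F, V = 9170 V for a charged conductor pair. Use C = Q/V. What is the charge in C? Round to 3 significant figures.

Solving C = Q/V for Q: Q = CV.
C = 9.67×10^-4 F; V = 9170 V.
Q = 8.867 C  (the unit combination reduces to A·s = C)

8.87 C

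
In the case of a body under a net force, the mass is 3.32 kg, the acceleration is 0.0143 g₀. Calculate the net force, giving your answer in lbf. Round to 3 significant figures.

From Newton's second law: F = m·a.
m = 3.32 kg; a = 0.0143 g₀ = 0.1402 m/s².
F = 0.4656 N
0.4656 N × (1 lbf / 4.448 N) = 0.1047 lbf

0.105 lbf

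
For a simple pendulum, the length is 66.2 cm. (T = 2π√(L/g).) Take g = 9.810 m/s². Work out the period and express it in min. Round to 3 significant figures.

Directly: T = 2π√(L/g).
L = 66.2 cm = 0.6620 m; g = 9.810 m/s².
T = 1.632 s
1.632 s × (1 min / 60.00 s) = 0.02720 min

0.0272 min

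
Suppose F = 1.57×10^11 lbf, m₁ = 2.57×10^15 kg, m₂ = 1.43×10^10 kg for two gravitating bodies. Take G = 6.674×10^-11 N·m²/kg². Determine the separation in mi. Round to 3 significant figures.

Solving F = G·m₁·m₂/r² for r: r = √(G·m₁m₂/F).
F = 1.57×10^11 lbf = 6.984×10^11 N; m₁ = 2.57×10^15 kg; m₂ = 1.43×10^10 kg; G = 6.674×10^-11 N·m²/kg².
r = 59.26 m
59.26 m × (1 mi / 1609 m) = 0.03682 mi

0.0368 mi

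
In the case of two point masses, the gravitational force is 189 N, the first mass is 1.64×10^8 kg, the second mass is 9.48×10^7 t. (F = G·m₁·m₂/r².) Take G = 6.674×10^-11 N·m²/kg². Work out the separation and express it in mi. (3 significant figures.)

1.46 mi

Rearranging F = G·m₁·m₂/r² for r: r = √(G·m₁m₂/F).
F = 189 N; m₁ = 1.64×10^8 kg; m₂ = 9.48×10^7 t = 9.480×10^10 kg; G = 6.674×10^-11 N·m²/kg².
r = 2343 m
2343 m × (1 mi / 1609 m) = 1.456 mi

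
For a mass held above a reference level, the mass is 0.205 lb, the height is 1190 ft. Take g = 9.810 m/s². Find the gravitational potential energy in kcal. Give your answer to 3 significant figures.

0.0791 kcal

PE is given directly by: PE = mgh.
m = 0.205 lb = 0.09299 kg; h = 1190 ft = 362.7 m; g = 9.810 m/s².
PE = 330.9 J
330.9 J × (1 kcal / 4184 J) = 0.07908 kcal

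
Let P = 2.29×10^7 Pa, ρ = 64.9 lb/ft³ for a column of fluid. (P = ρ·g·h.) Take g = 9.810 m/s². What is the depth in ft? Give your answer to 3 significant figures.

7370 ft

Solving P = ρ·g·h for h: h = P/(ρ·g).
P = 2.29×10^7 Pa; ρ = 64.9 lb/ft³ = 1040 kg/m³; g = 9.810 m/s².
h = 2245 m
2245 m × (1 ft / 0.3048 m) = 7367 ft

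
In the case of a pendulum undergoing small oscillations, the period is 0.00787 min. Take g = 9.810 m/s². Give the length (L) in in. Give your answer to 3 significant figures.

Solving T = 2π√(L/g) for L: L = g·(T/2π)².
T = 0.00787 min = 0.4722 s; g = 9.810 m/s².
L = 0.05541 m
0.05541 m × (1 in / 0.02540 m) = 2.181 in

2.18 in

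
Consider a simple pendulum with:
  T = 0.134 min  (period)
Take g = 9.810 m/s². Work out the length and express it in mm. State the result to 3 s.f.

16100 mm

Rearranging T = 2π√(L/g) for L: L = g·(T/2π)².
T = 0.134 min = 8.040 s; g = 9.810 m/s².
L = 16.06 m
16.06 m × (1 mm / 0.001000 m) = 16063 mm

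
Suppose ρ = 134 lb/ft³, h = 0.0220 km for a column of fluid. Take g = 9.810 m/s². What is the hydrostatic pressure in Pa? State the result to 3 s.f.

4.63×10^5 Pa

P is given directly by: P = ρgh.
ρ = 134 lb/ft³ = 2146 kg/m³; h = 0.0220 km = 22.00 m; g = 9.810 m/s².
P = 4.633×10^5 Pa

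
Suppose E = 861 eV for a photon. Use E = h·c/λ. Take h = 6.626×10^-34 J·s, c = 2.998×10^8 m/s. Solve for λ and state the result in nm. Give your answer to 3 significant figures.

1.44 nm

Solving E = h·c/λ for λ: λ = hc/E.
E = 861 eV = 1.379×10^-16 J; h = 6.626×10^-34 J·s; c = 2.998×10^8 m/s.
λ = 1.440×10^-9 m
1.440×10^-9 m × (1 nm / 1.000×10^-9 m) = 1.440 nm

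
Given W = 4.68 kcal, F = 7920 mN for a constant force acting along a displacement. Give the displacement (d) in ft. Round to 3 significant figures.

8110 ft

Rearranging W = F·d for d: d = W/F.
W = 4.68 kcal = 19581 J; F = 7920 mN = 7.920 N.
d = 2472 m
2472 m × (1 ft / 0.3048 m) = 8111 ft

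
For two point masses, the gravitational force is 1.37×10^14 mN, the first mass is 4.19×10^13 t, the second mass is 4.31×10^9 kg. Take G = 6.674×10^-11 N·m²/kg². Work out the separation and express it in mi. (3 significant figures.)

0.184 mi

Solving F = G·m₁·m₂/r² for r: r = √(G·m₁m₂/F).
F = 1.37×10^14 mN = 1.370×10^11 N; m₁ = 4.19×10^13 t = 4.190×10^16 kg; m₂ = 4.31×10^9 kg; G = 6.674×10^-11 N·m²/kg².
r = 296.6 m
296.6 m × (1 mi / 1609 m) = 0.1843 mi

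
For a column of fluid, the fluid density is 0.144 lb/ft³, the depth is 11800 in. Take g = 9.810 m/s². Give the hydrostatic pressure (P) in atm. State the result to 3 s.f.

0.0669 atm

Directly: P = ρgh.
ρ = 0.144 lb/ft³ = 2.307 kg/m³; h = 11800 in = 299.7 m; g = 9.810 m/s².
P = 6782 Pa  (the unit combination reduces to kg/(m·s²) = Pa)
6782 Pa × (1 atm / 1.013×10^5 Pa) = 0.06693 atm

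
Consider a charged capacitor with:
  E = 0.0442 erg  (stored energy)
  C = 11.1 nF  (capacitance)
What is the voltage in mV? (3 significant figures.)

Solving E = ½C·V² for V: V = √(2E/C).
E = 0.0442 erg = 4.420×10^-9 J; C = 11.1 nF = 1.110×10^-8 F.
V = 0.8924 V
0.8924 V × (1 mV / 0.001000 V) = 892.4 mV

892 mV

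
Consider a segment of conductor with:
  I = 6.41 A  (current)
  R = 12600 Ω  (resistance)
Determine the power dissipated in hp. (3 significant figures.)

P is given directly by: P = I²R.
I = 6.41 A; R = 12600 Ω.
P = 5.177×10^5 W
5.177×10^5 W × (1 hp / 745.7 W) = 694.3 hp

694 hp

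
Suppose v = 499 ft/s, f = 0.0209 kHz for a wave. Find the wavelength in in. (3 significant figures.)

287 in

Rearranging: λ = v/f.
v = 499 ft/s = 152.1 m/s; f = 0.0209 kHz = 20.90 Hz.
λ = 7.277 m
7.277 m × (1 in / 0.02540 m) = 286.5 in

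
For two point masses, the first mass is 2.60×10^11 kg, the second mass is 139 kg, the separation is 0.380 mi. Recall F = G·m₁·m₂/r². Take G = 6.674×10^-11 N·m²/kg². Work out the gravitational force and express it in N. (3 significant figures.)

Directly: F = Gm₁m₂/r².
m₁ = 2.60×10^11 kg; m₂ = 139 kg; r = 0.380 mi = 611.6 m; G = 6.674×10^-11 N·m²/kg².
F = 0.006449 N

0.00645 N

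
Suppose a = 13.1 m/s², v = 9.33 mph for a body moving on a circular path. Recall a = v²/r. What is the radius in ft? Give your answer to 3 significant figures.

Solving a = v²/r for r: r = v²/a.
a = 13.1 m/s²; v = 9.33 mph = 4.171 m/s.
r = 1.328 m
1.328 m × (1 ft / 0.3048 m) = 4.357 ft

4.36 ft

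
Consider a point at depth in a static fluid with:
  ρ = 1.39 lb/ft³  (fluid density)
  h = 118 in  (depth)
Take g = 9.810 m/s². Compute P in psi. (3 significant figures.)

0.0950 psi

Directly: P = ρgh.
ρ = 1.39 lb/ft³ = 22.27 kg/m³; h = 118 in = 2.997 m; g = 9.810 m/s².
P = 654.7 Pa
654.7 Pa × (1 psi / 6895 Pa) = 0.09495 psi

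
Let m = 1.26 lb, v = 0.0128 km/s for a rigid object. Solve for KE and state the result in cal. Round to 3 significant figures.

Directly: KE = ½mv².
m = 1.26 lb = 0.5715 kg; v = 0.0128 km/s = 12.80 m/s.
KE = 46.82 J
46.82 J × (1 cal / 4.184 J) = 11.19 cal

11.2 cal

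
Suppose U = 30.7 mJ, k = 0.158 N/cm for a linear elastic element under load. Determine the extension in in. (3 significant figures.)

Solving U = ½k·x² for x: x = √(2U/k).
U = 30.7 mJ = 0.03070 J; k = 0.158 N/cm = 15.80 N/m.
x = 0.06234 m
0.06234 m × (1 in / 0.02540 m) = 2.454 in

2.45 in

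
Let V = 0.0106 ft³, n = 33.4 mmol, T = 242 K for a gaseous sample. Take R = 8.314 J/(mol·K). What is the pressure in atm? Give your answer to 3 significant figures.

P is given directly by: P = nRT/V.
V = 0.0106 ft³ = 3.002×10^-4 m³; n = 33.4 mmol = 0.03340 mol; T = 242 K; R = 8.314 J/(mol·K).
P = 2.239×10^5 Pa
2.239×10^5 Pa × (1 atm / 1.013×10^5 Pa) = 2.210 atm

2.21 atm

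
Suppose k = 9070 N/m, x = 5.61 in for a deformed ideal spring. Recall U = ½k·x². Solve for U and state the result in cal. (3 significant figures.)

22.0 cal

U is given directly by: U = ½kx².
k = 9070 N/m; x = 5.61 in = 0.1425 m.
U = 92.08 J
92.08 J × (1 cal / 4.184 J) = 22.01 cal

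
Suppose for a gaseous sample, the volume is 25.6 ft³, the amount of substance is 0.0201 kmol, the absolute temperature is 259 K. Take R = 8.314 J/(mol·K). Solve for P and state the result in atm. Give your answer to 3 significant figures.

0.589 atm

P is given directly by: P = nRT/V.
V = 25.6 ft³ = 0.7249 m³; n = 0.0201 kmol = 20.10 mol; T = 259 K; R = 8.314 J/(mol·K).
P = 59706 Pa
59706 Pa × (1 atm / 1.013×10^5 Pa) = 0.5893 atm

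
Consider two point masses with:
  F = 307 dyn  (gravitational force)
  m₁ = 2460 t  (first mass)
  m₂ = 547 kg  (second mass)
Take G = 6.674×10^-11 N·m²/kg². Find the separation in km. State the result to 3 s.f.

Solving F = G·m₁·m₂/r² for r: r = √(G·m₁m₂/F).
F = 307 dyn = 0.003070 N; m₁ = 2460 t = 2.460×10^6 kg; m₂ = 547 kg; G = 6.674×10^-11 N·m²/kg².
r = 5.409 m
5.409 m × (1 km / 1000 m) = 0.005409 km

0.00541 km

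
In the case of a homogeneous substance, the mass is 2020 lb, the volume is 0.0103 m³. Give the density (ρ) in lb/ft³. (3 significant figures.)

5550 lb/ft³

Directly: ρ = m/V.
m = 2020 lb = 916.3 kg; V = 0.0103 m³.
ρ = 88957 kg/m³
88957 kg/m³ × (1 lb/ft³ / 16.02 kg/m³) = 5553 lb/ft³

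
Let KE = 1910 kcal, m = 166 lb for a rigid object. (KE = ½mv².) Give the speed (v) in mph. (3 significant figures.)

1030 mph

Solving KE = ½mv² for v: v = √(2·KE/m).
KE = 1910 kcal = 7.991×10^6 J; m = 166 lb = 75.30 kg.
v = 460.7 m/s
460.7 m/s × (1 mph / 0.4470 m/s) = 1031 mph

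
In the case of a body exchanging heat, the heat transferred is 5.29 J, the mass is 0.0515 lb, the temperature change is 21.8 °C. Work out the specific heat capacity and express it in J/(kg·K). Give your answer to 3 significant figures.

Solving Q = m·c·ΔT for c: c = Q/(m·ΔT).
Q = 5.29 J; m = 0.0515 lb = 0.02336 kg; ΔT = 21.8 °C = 21.80 K.
c = 10.39 J/(kg·K)

10.4 J/(kg·K)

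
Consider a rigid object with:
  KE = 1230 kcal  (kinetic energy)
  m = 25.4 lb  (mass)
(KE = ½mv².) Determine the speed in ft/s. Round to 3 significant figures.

Rearranging: v = √(2·KE/m).
KE = 1230 kcal = 5.146×10^6 J; m = 25.4 lb = 11.52 kg.
v = 945.2 m/s
945.2 m/s × (1 ft/s / 0.3048 m/s) = 3101 ft/s

3100 ft/s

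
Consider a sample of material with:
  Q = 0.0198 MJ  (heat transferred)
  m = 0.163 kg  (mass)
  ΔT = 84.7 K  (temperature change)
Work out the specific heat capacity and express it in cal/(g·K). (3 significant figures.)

0.343 cal/(g·K)

Rearranging: c = Q/(m·ΔT).
Q = 0.0198 MJ = 19800 J; m = 0.163 kg; ΔT = 84.7 K.
c = 1434 J/(kg·K)
1434 J/(kg·K) × (1 cal/(g·K) / 4184 J/(kg·K)) = 0.3428 cal/(g·K)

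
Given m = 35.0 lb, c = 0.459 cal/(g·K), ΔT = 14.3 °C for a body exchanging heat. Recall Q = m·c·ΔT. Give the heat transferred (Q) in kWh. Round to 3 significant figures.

0.121 kWh

Directly: Q = mcΔT.
m = 35.0 lb = 15.88 kg; c = 0.459 cal/(g·K) = 1920 J/(kg·K); ΔT = 14.3 °C = 14.30 K.
Q = 4.360×10^5 J
4.360×10^5 J × (1 kWh / 3.600×10^6 J) = 0.1211 kWh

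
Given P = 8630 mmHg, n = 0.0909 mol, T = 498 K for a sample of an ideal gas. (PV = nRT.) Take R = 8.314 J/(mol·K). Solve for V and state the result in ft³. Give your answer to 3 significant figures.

0.0116 ft³

Rearranging PV = nRT for V: V = nRT/P.
P = 8630 mmHg = 1.151×10^6 Pa; n = 0.0909 mol; T = 498 K; R = 8.314 J/(mol·K).
V = 3.271×10^-4 m³
3.271×10^-4 m³ × (1 ft³ / 0.02832 m³) = 0.01155 ft³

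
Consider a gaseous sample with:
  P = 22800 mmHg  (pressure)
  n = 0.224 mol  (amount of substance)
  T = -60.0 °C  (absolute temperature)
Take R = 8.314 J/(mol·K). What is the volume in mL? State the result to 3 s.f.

131 mL

Rearranging: V = nRT/P.
P = 22800 mmHg = 3.040×10^6 Pa; n = 0.224 mol; T = -60.0 °C = 213.1 K; R = 8.314 J/(mol·K).
V = 1.306×10^-4 m³
1.306×10^-4 m³ × (1 mL / 1.000×10^-6 m³) = 130.6 mL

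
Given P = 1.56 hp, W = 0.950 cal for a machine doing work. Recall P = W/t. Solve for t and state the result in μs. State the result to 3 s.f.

Solving P = W/t for t: t = W/P.
P = 1.56 hp = 1163 W; W = 0.950 cal = 3.975 J.
t = 0.003417 s
0.003417 s × (1 μs / 1.000×10^-6 s) = 3417 μs

3420 μs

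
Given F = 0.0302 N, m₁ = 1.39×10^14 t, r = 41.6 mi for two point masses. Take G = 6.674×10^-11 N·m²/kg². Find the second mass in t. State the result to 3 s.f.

Solving F = G·m₁·m₂/r² for m₂: m₂ = F·r²/(G·m₁).
F = 0.0302 N; m₁ = 1.39×10^14 t = 1.390×10^17 kg; r = 41.6 mi = 66949 m; G = 6.674×10^-11 N·m²/kg².
m₂ = 14.59 kg
14.59 kg × (1 t / 1000 kg) = 0.01459 t

0.0146 t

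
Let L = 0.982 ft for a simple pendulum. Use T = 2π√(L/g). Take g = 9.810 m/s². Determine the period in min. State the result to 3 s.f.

0.0183 min

Directly: T = 2π√(L/g).
L = 0.982 ft = 0.2993 m; g = 9.810 m/s².
T = 1.098 s
1.098 s × (1 min / 60.00 s) = 0.01829 min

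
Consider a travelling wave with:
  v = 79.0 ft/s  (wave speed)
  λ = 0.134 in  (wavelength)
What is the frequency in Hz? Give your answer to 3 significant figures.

Solving v = f·λ for f: f = v/λ.
v = 79.0 ft/s = 24.08 m/s; λ = 0.134 in = 0.003404 m.
f = 7075 Hz

7070 Hz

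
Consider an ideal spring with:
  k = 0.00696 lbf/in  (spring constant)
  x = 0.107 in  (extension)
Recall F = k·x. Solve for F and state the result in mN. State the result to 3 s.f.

Directly: F = kx.
k = 0.00696 lbf/in = 1.219 N/m; x = 0.107 in = 0.002718 m.
F = 0.003313 N
0.003313 N × (1 mN / 0.001000 N) = 3.313 mN

3.31 mN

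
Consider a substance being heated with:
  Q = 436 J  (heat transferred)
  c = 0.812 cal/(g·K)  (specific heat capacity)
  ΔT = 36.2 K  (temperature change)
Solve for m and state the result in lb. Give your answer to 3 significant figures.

0.00782 lb

Rearranging: m = Q/(c·ΔT).
Q = 436 J; c = 0.812 cal/(g·K) = 3397 J/(kg·K); ΔT = 36.2 K.
m = 0.003545 kg
0.003545 kg × (1 lb / 0.4536 kg) = 0.007816 lb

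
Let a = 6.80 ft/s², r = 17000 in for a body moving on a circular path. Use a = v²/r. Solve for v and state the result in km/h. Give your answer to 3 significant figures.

Rearranging: v = √(a·r).
a = 6.80 ft/s² = 2.073 m/s²; r = 17000 in = 431.8 m.
v = 29.92 m/s
29.92 m/s × (1 km/h / 0.2778 m/s) = 107.7 km/h

108 km/h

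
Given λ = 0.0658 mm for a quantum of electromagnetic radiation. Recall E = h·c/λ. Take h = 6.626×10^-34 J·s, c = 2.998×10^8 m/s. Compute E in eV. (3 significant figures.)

Directly: E = hc/λ.
λ = 0.0658 mm = 6.580×10^-5 m; h = 6.626×10^-34 J·s; c = 2.998×10^8 m/s.
E = 3.019×10^-21 J
3.019×10^-21 J × (1 eV / 1.602×10^-19 J) = 0.01884 eV

0.0188 eV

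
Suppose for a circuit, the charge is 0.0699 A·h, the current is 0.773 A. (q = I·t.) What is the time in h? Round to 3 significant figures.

Rearranging: t = q/I.
q = 0.0699 A·h = 251.6 C; I = 0.773 A.
t = 325.5 s
325.5 s × (1 h / 3600 s) = 0.09043 h

0.0904 h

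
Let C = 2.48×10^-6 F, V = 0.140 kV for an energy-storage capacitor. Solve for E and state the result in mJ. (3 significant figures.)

24.3 mJ

E is given directly by: E = ½CV².
C = 2.48×10^-6 F; V = 0.140 kV = 140.0 V.
E = 0.02430 J
0.02430 J × (1 mJ / 0.001000 J) = 24.30 mJ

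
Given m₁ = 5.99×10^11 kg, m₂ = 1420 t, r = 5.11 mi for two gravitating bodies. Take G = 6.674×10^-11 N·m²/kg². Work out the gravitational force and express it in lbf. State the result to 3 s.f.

From Newton's law of gravitation: F = Gm₁m₂/r².
m₁ = 5.99×10^11 kg; m₂ = 1420 t = 1.420×10^6 kg; r = 5.11 mi = 8224 m; G = 6.674×10^-11 N·m²/kg².
F = 0.8394 N
0.8394 N × (1 lbf / 4.448 N) = 0.1887 lbf

0.189 lbf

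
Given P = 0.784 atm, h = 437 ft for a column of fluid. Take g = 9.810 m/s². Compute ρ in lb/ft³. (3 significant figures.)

Solving P = ρ·g·h for ρ: ρ = P/(g·h).
P = 0.784 atm = 79439 Pa; h = 437 ft = 133.2 m; g = 9.810 m/s².
ρ = 60.79 kg/m³
60.79 kg/m³ × (1 lb/ft³ / 16.02 kg/m³) = 3.795 lb/ft³

3.80 lb/ft³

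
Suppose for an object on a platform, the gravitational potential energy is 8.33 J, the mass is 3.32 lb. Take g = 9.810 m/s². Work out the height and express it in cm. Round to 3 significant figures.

56.4 cm

Rearranging PE = m·g·h for h: h = PE/(m·g).
PE = 8.33 J; m = 3.32 lb = 1.506 kg; g = 9.810 m/s².
h = 0.5639 m
0.5639 m × (1 cm / 0.01000 m) = 56.39 cm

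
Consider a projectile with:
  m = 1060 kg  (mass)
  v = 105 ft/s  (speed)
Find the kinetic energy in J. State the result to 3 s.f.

Directly: KE = ½mv².
m = 1060 kg; v = 105 ft/s = 32.00 m/s.
KE = 5.429×10^5 J  (the unit combination reduces to kg·m²/s² = J)

5.43×10^5 J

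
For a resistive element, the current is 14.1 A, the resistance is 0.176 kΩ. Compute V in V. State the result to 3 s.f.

2480 V

From Ohm's law: V = IR.
I = 14.1 A; R = 0.176 kΩ = 176.0 Ω.
V = 2482 V  (the unit combination reduces to kg·m²/(A·s³) = V)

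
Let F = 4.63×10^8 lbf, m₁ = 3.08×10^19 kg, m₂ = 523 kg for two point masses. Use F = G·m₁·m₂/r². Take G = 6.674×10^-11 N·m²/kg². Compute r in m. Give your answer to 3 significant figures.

Solving F = G·m₁·m₂/r² for r: r = √(G·m₁m₂/F).
F = 4.63×10^8 lbf = 2.060×10^9 N; m₁ = 3.08×10^19 kg; m₂ = 523 kg; G = 6.674×10^-11 N·m²/kg².
r = 22.85 m

22.8 m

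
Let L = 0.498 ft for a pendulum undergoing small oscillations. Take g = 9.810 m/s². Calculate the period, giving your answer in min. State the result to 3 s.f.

0.0130 min

Directly: T = 2π√(L/g).
L = 0.498 ft = 0.1518 m; g = 9.810 m/s².
T = 0.7816 s
0.7816 s × (1 min / 60.00 s) = 0.01303 min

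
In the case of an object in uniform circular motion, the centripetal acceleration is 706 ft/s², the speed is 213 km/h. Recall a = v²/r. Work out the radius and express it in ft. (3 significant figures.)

Solving a = v²/r for r: r = v²/a.
a = 706 ft/s² = 215.2 m/s²; v = 213 km/h = 59.17 m/s.
r = 16.27 m
16.27 m × (1 ft / 0.3048 m) = 53.37 ft

53.4 ft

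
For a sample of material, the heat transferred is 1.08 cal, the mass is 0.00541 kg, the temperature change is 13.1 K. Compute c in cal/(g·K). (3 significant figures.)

Rearranging Q = m·c·ΔT for c: c = Q/(m·ΔT).
Q = 1.08 cal = 4.519 J; m = 0.00541 kg; ΔT = 13.1 K.
c = 63.76 J/(kg·K)
63.76 J/(kg·K) × (1 cal/(g·K) / 4184 J/(kg·K)) = 0.01524 cal/(g·K)

0.0152 cal/(g·K)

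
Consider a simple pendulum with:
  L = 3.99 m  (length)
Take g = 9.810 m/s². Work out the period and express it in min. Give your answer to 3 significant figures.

0.0668 min

Directly: T = 2π√(L/g).
L = 3.99 m; g = 9.810 m/s².
T = 4.007 s
4.007 s × (1 min / 60.00 s) = 0.06679 min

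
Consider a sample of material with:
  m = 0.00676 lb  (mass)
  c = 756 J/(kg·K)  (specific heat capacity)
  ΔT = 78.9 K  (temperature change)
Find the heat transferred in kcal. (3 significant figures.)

0.0437 kcal

Q is given directly by: Q = mcΔT.
m = 0.00676 lb = 0.003066 kg; c = 756 J/(kg·K); ΔT = 78.9 K.
Q = 182.9 J
182.9 J × (1 kcal / 4184 J) = 0.04371 kcal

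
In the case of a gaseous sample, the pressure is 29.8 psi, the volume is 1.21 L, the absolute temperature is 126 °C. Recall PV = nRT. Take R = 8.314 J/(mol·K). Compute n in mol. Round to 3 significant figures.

From the ideal-gas law: n = PV/(RT).
P = 29.8 psi = 2.055×10^5 Pa; V = 1.21 L = 0.001210 m³; T = 126 °C = 399.1 K; R = 8.314 J/(mol·K).
n = 0.07492 mol

0.0749 mol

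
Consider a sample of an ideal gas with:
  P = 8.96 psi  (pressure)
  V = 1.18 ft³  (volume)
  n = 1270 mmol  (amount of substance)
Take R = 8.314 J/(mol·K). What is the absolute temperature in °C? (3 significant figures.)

From the ideal-gas law: T = PV/(nR).
P = 8.96 psi = 61777 Pa; V = 1.18 ft³ = 0.03341 m³; n = 1270 mmol = 1.270 mol; R = 8.314 J/(mol·K).
T = 195.5 K
195.5 K − 273.15 = -77.65 °C

-77.7 °C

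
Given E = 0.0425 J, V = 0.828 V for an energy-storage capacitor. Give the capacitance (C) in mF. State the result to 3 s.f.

Rearranging: C = 2E/V².
E = 0.0425 J; V = 0.828 V.
C = 0.1240 F
0.1240 F × (1 mF / 0.001000 F) = 124.0 mF

124 mF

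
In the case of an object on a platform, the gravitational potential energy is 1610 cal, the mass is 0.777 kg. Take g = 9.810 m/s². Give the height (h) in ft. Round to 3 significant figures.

Rearranging: h = PE/(m·g).
PE = 1610 cal = 6736 J; m = 0.777 kg; g = 9.810 m/s².
h = 883.7 m
883.7 m × (1 ft / 0.3048 m) = 2899 ft

2900 ft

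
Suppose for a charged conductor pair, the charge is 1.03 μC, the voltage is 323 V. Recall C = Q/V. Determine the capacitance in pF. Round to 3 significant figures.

3190 pF

C is given directly by: C = Q/V.
Q = 1.03 μC = 1.030×10^-6 C; V = 323 V.
C = 3.189×10^-9 F
3.189×10^-9 F × (1 pF / 1.000×10^-12 F) = 3189 pF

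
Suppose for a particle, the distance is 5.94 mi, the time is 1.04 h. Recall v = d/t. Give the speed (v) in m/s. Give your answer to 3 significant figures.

2.55 m/s

v is given directly by: v = d/t.
d = 5.94 mi = 9560 m; t = 1.04 h = 3744 s.
v = 2.553 m/s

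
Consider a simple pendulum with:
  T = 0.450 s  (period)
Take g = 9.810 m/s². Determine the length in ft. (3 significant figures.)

0.165 ft

Rearranging: L = g·(T/2π)².
T = 0.450 s; g = 9.810 m/s².
L = 0.05032 m
0.05032 m × (1 ft / 0.3048 m) = 0.1651 ft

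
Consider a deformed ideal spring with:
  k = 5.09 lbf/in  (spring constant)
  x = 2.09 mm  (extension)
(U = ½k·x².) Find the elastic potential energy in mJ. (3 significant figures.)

1.95 mJ

U is given directly by: U = ½kx².
k = 5.09 lbf/in = 891.4 N/m; x = 2.09 mm = 0.002090 m.
U = 0.001947 J  (the unit combination reduces to kg·m²/s² = J)
0.001947 J × (1 mJ / 0.001000 J) = 1.947 mJ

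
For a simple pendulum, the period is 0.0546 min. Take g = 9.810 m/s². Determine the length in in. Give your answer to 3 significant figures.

105 in

Rearranging T = 2π√(L/g) for L: L = g·(T/2π)².
T = 0.0546 min = 3.276 s; g = 9.810 m/s².
L = 2.667 m
2.667 m × (1 in / 0.02540 m) = 105.0 in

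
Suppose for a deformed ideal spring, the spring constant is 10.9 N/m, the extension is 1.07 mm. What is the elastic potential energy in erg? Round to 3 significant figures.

62.4 erg

Directly: U = ½kx².
k = 10.9 N/m; x = 1.07 mm = 0.001070 m.
U = 6.240×10^-6 J  (the unit combination reduces to kg·m²/s² = J)
6.240×10^-6 J × (1 erg / 1.000×10^-7 J) = 62.40 erg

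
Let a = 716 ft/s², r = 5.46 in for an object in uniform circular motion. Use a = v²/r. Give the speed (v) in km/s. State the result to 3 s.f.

0.00550 km/s

Rearranging: v = √(a·r).
a = 716 ft/s² = 218.2 m/s²; r = 5.46 in = 0.1387 m.
v = 5.501 m/s
5.501 m/s × (1 km/s / 1000 m/s) = 0.005501 km/s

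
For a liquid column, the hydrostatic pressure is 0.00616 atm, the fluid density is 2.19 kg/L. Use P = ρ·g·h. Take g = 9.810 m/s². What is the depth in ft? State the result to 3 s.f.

0.0953 ft

Rearranging: h = P/(ρ·g).
P = 0.00616 atm = 624.2 Pa; ρ = 2.19 kg/L = 2190 kg/m³; g = 9.810 m/s².
h = 0.02905 m
0.02905 m × (1 ft / 0.3048 m) = 0.09532 ft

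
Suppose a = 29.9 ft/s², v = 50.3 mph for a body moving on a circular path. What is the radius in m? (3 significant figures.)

55.5 m

Rearranging a = v²/r for r: r = v²/a.
a = 29.9 ft/s² = 9.114 m/s²; v = 50.3 mph = 22.49 m/s.
r = 55.48 m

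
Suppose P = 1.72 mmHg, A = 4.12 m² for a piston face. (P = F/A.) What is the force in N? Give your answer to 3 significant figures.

Rearranging P = F/A for F: F = P·A.
P = 1.72 mmHg = 229.3 Pa; A = 4.12 m².
F = 944.8 N

945 N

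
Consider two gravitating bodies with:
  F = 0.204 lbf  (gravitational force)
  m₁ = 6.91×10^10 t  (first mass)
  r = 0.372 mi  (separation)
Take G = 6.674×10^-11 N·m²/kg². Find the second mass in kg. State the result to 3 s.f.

70.5 kg

From Newton's law of gravitation: m₂ = F·r²/(G·m₁).
F = 0.204 lbf = 0.9074 N; m₁ = 6.91×10^10 t = 6.910×10^13 kg; r = 0.372 mi = 598.7 m; G = 6.674×10^-11 N·m²/kg².
m₂ = 70.52 kg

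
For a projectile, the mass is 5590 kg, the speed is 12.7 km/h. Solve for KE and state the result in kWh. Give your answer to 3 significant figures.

Directly: KE = ½mv².
m = 5590 kg; v = 12.7 km/h = 3.528 m/s.
KE = 34784 J
34784 J × (1 kWh / 3.600×10^6 J) = 0.009662 kWh

0.00966 kWh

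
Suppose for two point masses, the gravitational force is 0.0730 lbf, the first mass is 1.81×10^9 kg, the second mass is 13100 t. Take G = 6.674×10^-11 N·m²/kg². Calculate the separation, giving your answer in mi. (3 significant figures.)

1.37 mi

From Newton's law of gravitation: r = √(G·m₁m₂/F).
F = 0.0730 lbf = 0.3247 N; m₁ = 1.81×10^9 kg; m₂ = 13100 t = 1.310×10^7 kg; G = 6.674×10^-11 N·m²/kg².
r = 2208 m
2208 m × (1 mi / 1609 m) = 1.372 mi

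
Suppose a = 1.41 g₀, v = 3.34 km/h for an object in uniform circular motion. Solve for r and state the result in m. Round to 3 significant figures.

0.0623 m

Solving a = v²/r for r: r = v²/a.
a = 1.41 g₀ = 13.83 m/s²; v = 3.34 km/h = 0.9278 m/s.
r = 0.06225 m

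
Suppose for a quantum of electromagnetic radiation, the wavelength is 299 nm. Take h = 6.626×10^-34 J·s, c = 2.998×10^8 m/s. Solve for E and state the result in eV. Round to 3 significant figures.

4.15 eV

Directly: E = hc/λ.
λ = 299 nm = 2.990×10^-7 m; h = 6.626×10^-34 J·s; c = 2.998×10^8 m/s.
E = 6.644×10^-19 J
6.644×10^-19 J × (1 eV / 1.602×10^-19 J) = 4.147 eV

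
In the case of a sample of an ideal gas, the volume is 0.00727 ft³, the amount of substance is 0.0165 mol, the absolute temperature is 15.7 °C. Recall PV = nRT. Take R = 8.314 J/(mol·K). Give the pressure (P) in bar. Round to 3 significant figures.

P is given directly by: P = nRT/V.
V = 0.00727 ft³ = 2.059×10^-4 m³; n = 0.0165 mol; T = 15.7 °C = 288.8 K; R = 8.314 J/(mol·K).
P = 1.925×10^5 Pa
1.925×10^5 Pa × (1 bar / 1.000×10^5 Pa) = 1.925 bar

1.92 bar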